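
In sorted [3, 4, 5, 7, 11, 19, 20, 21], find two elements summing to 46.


Two pointers: lo=0, hi=7
No pair sums to 46


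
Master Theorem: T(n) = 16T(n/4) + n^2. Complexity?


a=16, b=4, c=2. log_4(16)=2 = c=2. Case 2: O(n^c log n) = O(n^2 log n)
Complexity: O(n^2 log n)


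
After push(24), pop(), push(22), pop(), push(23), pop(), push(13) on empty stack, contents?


push(24) -> [24]
pop() returns 24 -> []
push(22) -> [22]
pop() returns 22 -> []
push(23) -> [23]
pop() returns 23 -> []
push(13) -> [13]
Final stack (bottom to top): [13]


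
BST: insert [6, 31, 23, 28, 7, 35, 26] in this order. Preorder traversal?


Root = 6; build tree by BST insertion.
Preorder traversal: [6, 31, 23, 7, 28, 26, 35]


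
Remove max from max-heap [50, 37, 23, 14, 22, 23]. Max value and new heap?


Max = 50
Replace root with last, heapify down
Resulting heap: [37, 23, 23, 14, 22]


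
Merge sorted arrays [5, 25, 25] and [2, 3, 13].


Compare heads, take smaller each step.
Merged: [2, 3, 5, 13, 25, 25]


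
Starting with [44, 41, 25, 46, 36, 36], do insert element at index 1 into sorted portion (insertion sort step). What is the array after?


After one pass: [41, 44, 25, 46, 36, 36]


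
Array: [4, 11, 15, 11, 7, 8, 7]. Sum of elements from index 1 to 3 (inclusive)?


Prefix sums: [0, 4, 15, 30, 41, 48, 56, 63]
Sum[1..3] = prefix[4] - prefix[1] = 41 - 4 = 37


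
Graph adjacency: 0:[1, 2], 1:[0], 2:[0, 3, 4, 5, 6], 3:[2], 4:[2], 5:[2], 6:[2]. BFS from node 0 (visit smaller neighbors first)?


BFS queue: start with [0]
Visit order: [0, 1, 2, 3, 4, 5, 6]


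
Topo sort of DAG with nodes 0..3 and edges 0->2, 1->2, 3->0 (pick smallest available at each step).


Kahn's algorithm, process smallest node first
Order: [1, 3, 0, 2]


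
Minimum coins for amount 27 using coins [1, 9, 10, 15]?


dp[0]=0; dp[i]=1+min(dp[i-c] for c in coins)
...dp[22]=4, dp[23]=5, dp[24]=2, dp[25]=2, dp[26]=3, dp[27]=3
Minimum coins for 27 = 3


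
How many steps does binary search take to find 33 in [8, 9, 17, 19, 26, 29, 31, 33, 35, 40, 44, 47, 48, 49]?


Search for 33:
[0,13] mid=6 arr[6]=31
[7,13] mid=10 arr[10]=44
[7,9] mid=8 arr[8]=35
[7,7] mid=7 arr[7]=33
Total: 4 comparisons


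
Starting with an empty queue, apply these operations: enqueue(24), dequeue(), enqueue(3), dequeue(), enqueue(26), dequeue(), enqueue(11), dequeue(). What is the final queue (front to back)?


enqueue(24) -> [24]
dequeue() returns 24 -> []
enqueue(3) -> [3]
dequeue() returns 3 -> []
enqueue(26) -> [26]
dequeue() returns 26 -> []
enqueue(11) -> [11]
dequeue() returns 11 -> []
Final queue (front to back): []


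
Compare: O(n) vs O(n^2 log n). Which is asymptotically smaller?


linear grows slower than n^2 log n
O(n) is asymptotically smaller; O(n^2 log n) grows faster


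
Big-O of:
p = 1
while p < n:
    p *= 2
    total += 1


Per nesting level: O(log n) = O(log n)
Complexity: O(log n)


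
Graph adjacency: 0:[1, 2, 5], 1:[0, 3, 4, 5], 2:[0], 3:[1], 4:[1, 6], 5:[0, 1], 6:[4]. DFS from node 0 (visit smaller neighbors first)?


DFS stack-based: start with [0]
Visit order: [0, 1, 3, 4, 6, 5, 2]


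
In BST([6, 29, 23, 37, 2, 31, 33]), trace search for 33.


BST root = 6
Search for 33: compare at each node
Path: [6, 29, 37, 31, 33]


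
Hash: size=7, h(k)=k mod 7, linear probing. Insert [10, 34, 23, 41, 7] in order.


Insertions: 10->slot 3; 34->slot 6; 23->slot 2; 41->slot 0; 7->slot 1
Table: [41, 7, 23, 10, None, None, 34]


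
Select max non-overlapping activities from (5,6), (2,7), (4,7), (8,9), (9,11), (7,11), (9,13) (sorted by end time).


Greedy: pick earliest-ending, then skip overlaps.
Selected (3 activities): [(5, 6), (8, 9), (9, 11)]


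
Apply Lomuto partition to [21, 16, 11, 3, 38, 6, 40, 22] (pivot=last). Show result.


Elements <= 22 go left of pivot.
Result: [21, 16, 11, 3, 6, 22, 40, 38], pivot at index 5


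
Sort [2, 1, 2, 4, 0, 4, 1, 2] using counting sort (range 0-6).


Count array: [1, 2, 3, 0, 2, 0, 0]
Reconstruct: [0, 1, 1, 2, 2, 2, 4, 4]


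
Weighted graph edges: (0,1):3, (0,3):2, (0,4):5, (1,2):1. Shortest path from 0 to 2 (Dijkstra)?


Dijkstra from 0:
Distances: {0: 0, 1: 3, 2: 4, 3: 2, 4: 5}
Shortest distance to 2 = 4, path = [0, 1, 2]


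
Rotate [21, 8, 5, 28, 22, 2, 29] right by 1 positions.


Right rotate by 1: [29, 21, 8, 5, 28, 22, 2]


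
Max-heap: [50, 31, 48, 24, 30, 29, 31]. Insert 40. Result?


Append 40: [50, 31, 48, 24, 30, 29, 31, 40]
Bubble up: swap idx 7(40) with idx 3(24); swap idx 3(40) with idx 1(31)
Result: [50, 40, 48, 31, 30, 29, 31, 24]


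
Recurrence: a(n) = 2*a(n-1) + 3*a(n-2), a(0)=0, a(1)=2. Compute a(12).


Build bottom-up:
...a(10)=29524, a(11)=88574, a(12)=2*88574+3*29524=265720


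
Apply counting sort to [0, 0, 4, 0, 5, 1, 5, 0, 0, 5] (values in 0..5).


Count array: [5, 1, 0, 0, 1, 3]
Reconstruct: [0, 0, 0, 0, 0, 1, 4, 5, 5, 5]


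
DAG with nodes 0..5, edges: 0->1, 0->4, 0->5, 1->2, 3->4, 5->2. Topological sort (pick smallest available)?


Kahn's algorithm, process smallest node first
Order: [0, 1, 3, 4, 5, 2]


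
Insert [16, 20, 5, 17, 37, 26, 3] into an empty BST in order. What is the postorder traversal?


Root = 16; build tree by BST insertion.
Postorder traversal: [3, 5, 17, 26, 37, 20, 16]


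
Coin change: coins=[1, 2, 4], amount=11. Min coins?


dp[0]=0; dp[i]=1+min(dp[i-c] for c in coins)
...dp[6]=2, dp[7]=3, dp[8]=2, dp[9]=3, dp[10]=3, dp[11]=4
Minimum coins for 11 = 4


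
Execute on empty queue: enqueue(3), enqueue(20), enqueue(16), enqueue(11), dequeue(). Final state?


enqueue(3) -> [3]
enqueue(20) -> [3, 20]
enqueue(16) -> [3, 20, 16]
enqueue(11) -> [3, 20, 16, 11]
dequeue() returns 3 -> [20, 16, 11]
Final queue (front to back): [20, 16, 11]


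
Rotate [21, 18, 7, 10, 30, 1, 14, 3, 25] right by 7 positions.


Right rotate by 7: [7, 10, 30, 1, 14, 3, 25, 21, 18]


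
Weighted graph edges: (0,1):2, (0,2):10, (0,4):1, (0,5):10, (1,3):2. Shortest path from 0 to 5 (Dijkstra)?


Dijkstra from 0:
Distances: {0: 0, 1: 2, 2: 10, 3: 4, 4: 1, 5: 10}
Shortest distance to 5 = 10, path = [0, 5]


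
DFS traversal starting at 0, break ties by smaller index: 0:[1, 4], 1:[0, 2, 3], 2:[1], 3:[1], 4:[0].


DFS stack-based: start with [0]
Visit order: [0, 1, 2, 3, 4]


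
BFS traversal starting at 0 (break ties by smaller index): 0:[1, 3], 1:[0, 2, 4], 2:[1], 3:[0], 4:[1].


BFS queue: start with [0]
Visit order: [0, 1, 3, 2, 4]


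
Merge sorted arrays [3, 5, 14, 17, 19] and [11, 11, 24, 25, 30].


Compare heads, take smaller each step.
Merged: [3, 5, 11, 11, 14, 17, 19, 24, 25, 30]


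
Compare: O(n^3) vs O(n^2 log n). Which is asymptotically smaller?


n^2 log n grows slower than cubic
O(n^2 log n) is asymptotically smaller; O(n^3) grows faster


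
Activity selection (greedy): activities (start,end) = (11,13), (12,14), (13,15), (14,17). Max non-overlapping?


Greedy: pick earliest-ending, then skip overlaps.
Selected (2 activities): [(11, 13), (13, 15)]


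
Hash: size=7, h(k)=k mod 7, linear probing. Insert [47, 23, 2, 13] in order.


Insertions: 47->slot 5; 23->slot 2; 2->slot 3; 13->slot 6
Table: [None, None, 23, 2, None, 47, 13]


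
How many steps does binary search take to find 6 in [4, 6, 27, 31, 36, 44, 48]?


Search for 6:
[0,6] mid=3 arr[3]=31
[0,2] mid=1 arr[1]=6
Total: 2 comparisons


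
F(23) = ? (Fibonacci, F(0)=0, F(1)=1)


F(n)=F(n-1)+F(n-2)
...F(21)=10946, F(22)=17711, F(23)=28657


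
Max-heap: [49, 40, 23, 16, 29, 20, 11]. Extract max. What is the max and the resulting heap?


Max = 49
Replace root with last, heapify down
Resulting heap: [40, 29, 23, 16, 11, 20]


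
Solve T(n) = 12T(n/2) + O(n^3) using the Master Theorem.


a=12, b=2, c=3. log_2(12)=3.585 > c=3. Case 1: O(n^log_b(a)) = O(n^3.585)
Complexity: O(n^3.585)


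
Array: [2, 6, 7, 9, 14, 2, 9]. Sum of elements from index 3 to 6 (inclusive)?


Prefix sums: [0, 2, 8, 15, 24, 38, 40, 49]
Sum[3..6] = prefix[7] - prefix[3] = 49 - 15 = 34


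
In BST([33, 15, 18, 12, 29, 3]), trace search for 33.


BST root = 33
Search for 33: compare at each node
Path: [33]


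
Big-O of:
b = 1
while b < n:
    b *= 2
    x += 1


Per nesting level: O(log n) = O(log n)
Complexity: O(log n)


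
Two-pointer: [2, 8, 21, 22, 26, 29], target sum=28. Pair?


Two pointers: lo=0, hi=5
Found pair: (2, 26) summing to 28


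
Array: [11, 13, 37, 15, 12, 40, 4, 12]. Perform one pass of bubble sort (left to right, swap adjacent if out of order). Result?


After one pass: [11, 13, 15, 12, 37, 4, 12, 40]


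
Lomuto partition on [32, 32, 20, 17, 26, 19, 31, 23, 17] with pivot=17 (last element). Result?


Elements <= 17 go left of pivot.
Result: [17, 17, 20, 32, 26, 19, 31, 23, 32], pivot at index 1


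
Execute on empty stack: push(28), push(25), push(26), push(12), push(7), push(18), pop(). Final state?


push(28) -> [28]
push(25) -> [28, 25]
push(26) -> [28, 25, 26]
push(12) -> [28, 25, 26, 12]
push(7) -> [28, 25, 26, 12, 7]
push(18) -> [28, 25, 26, 12, 7, 18]
pop() returns 18 -> [28, 25, 26, 12, 7]
Final stack (bottom to top): [28, 25, 26, 12, 7]


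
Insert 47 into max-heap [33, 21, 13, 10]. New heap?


Append 47: [33, 21, 13, 10, 47]
Bubble up: swap idx 4(47) with idx 1(21); swap idx 1(47) with idx 0(33)
Result: [47, 33, 13, 10, 21]


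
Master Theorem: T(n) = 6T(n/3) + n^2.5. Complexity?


a=6, b=3, c=2.5. log_3(6)=1.631 < c=2.5. Case 3: O(n^c) = O(n^2.500)
Complexity: O(n^2.500)


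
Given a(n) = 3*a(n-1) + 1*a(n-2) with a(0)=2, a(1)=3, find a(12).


Build bottom-up:
...a(10)=154451, a(11)=510117, a(12)=3*510117+1*154451=1684802


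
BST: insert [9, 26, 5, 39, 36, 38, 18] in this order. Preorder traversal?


Root = 9; build tree by BST insertion.
Preorder traversal: [9, 5, 26, 18, 39, 36, 38]


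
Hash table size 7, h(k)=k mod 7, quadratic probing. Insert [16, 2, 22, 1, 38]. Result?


Insertions: 16->slot 2; 2->slot 3; 22->slot 1; 1->slot 5; 38->slot 4
Table: [None, 22, 16, 2, 38, 1, None]


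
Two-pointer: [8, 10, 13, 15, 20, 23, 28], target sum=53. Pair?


Two pointers: lo=0, hi=6
No pair sums to 53


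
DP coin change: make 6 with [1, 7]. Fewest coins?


dp[0]=0; dp[i]=1+min(dp[i-c] for c in coins)
...dp[1]=1, dp[2]=2, dp[3]=3, dp[4]=4, dp[5]=5, dp[6]=6
Minimum coins for 6 = 6


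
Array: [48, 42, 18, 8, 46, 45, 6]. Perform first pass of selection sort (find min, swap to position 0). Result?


After one pass: [6, 42, 18, 8, 46, 45, 48]


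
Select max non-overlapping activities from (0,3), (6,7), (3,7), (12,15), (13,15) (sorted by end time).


Greedy: pick earliest-ending, then skip overlaps.
Selected (3 activities): [(0, 3), (6, 7), (12, 15)]


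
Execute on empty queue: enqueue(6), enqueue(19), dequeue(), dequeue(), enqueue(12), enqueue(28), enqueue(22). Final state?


enqueue(6) -> [6]
enqueue(19) -> [6, 19]
dequeue() returns 6 -> [19]
dequeue() returns 19 -> []
enqueue(12) -> [12]
enqueue(28) -> [12, 28]
enqueue(22) -> [12, 28, 22]
Final queue (front to back): [12, 28, 22]


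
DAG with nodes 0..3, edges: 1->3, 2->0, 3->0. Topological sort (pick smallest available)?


Kahn's algorithm, process smallest node first
Order: [1, 2, 3, 0]


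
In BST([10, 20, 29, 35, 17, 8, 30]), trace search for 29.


BST root = 10
Search for 29: compare at each node
Path: [10, 20, 29]


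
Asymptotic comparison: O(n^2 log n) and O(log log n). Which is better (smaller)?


double-logarithmic grows slower than n^2 log n
O(log log n) is asymptotically smaller; O(n^2 log n) grows faster


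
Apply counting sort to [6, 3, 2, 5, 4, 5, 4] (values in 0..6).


Count array: [0, 0, 1, 1, 2, 2, 1]
Reconstruct: [2, 3, 4, 4, 5, 5, 6]


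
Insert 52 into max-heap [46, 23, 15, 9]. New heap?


Append 52: [46, 23, 15, 9, 52]
Bubble up: swap idx 4(52) with idx 1(23); swap idx 1(52) with idx 0(46)
Result: [52, 46, 15, 9, 23]


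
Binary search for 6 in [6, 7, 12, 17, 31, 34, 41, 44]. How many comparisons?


Search for 6:
[0,7] mid=3 arr[3]=17
[0,2] mid=1 arr[1]=7
[0,0] mid=0 arr[0]=6
Total: 3 comparisons


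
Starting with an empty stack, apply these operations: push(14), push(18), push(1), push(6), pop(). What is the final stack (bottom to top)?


push(14) -> [14]
push(18) -> [14, 18]
push(1) -> [14, 18, 1]
push(6) -> [14, 18, 1, 6]
pop() returns 6 -> [14, 18, 1]
Final stack (bottom to top): [14, 18, 1]


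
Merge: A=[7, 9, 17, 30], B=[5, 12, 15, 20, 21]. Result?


Compare heads, take smaller each step.
Merged: [5, 7, 9, 12, 15, 17, 20, 21, 30]


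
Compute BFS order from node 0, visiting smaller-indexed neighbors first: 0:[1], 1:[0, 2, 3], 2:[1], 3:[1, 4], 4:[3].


BFS queue: start with [0]
Visit order: [0, 1, 2, 3, 4]


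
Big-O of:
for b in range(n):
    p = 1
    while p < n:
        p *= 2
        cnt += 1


Per nesting level: O(n) * O(log n) = O(n log n)
Complexity: O(n log n)


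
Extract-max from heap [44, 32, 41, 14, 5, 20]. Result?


Max = 44
Replace root with last, heapify down
Resulting heap: [41, 32, 20, 14, 5]


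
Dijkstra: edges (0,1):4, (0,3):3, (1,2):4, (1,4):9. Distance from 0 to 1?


Dijkstra from 0:
Distances: {0: 0, 1: 4, 2: 8, 3: 3, 4: 13}
Shortest distance to 1 = 4, path = [0, 1]


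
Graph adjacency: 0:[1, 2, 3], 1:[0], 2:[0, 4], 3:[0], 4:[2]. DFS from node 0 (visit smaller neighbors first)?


DFS stack-based: start with [0]
Visit order: [0, 1, 2, 4, 3]


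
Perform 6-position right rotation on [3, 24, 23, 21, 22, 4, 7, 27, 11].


Right rotate by 6: [21, 22, 4, 7, 27, 11, 3, 24, 23]


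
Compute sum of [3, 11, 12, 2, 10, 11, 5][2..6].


Prefix sums: [0, 3, 14, 26, 28, 38, 49, 54]
Sum[2..6] = prefix[7] - prefix[2] = 54 - 14 = 40


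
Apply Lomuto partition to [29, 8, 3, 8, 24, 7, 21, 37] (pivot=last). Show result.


Elements <= 37 go left of pivot.
Result: [29, 8, 3, 8, 24, 7, 21, 37], pivot at index 7


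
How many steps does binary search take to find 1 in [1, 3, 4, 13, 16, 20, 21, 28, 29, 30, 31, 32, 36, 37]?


Search for 1:
[0,13] mid=6 arr[6]=21
[0,5] mid=2 arr[2]=4
[0,1] mid=0 arr[0]=1
Total: 3 comparisons


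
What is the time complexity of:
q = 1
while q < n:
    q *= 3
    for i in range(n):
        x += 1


Per nesting level: O(log n) * O(n) = O(n log n)
Complexity: O(n log n)


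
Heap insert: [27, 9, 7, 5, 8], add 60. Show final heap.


Append 60: [27, 9, 7, 5, 8, 60]
Bubble up: swap idx 5(60) with idx 2(7); swap idx 2(60) with idx 0(27)
Result: [60, 9, 27, 5, 8, 7]


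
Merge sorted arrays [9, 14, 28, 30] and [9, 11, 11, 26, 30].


Compare heads, take smaller each step.
Merged: [9, 9, 11, 11, 14, 26, 28, 30, 30]


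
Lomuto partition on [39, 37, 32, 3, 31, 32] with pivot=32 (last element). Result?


Elements <= 32 go left of pivot.
Result: [32, 3, 31, 32, 39, 37], pivot at index 3


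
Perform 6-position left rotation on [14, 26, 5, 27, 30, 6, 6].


Left rotate by 6: [6, 14, 26, 5, 27, 30, 6]


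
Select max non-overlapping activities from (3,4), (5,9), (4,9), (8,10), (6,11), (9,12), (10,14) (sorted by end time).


Greedy: pick earliest-ending, then skip overlaps.
Selected (3 activities): [(3, 4), (5, 9), (9, 12)]


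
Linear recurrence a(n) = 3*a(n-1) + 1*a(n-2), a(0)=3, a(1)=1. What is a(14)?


Build bottom-up:
...a(12)=891723, a(13)=2945161, a(14)=3*2945161+1*891723=9727206


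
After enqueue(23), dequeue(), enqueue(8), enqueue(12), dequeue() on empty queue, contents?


enqueue(23) -> [23]
dequeue() returns 23 -> []
enqueue(8) -> [8]
enqueue(12) -> [8, 12]
dequeue() returns 8 -> [12]
Final queue (front to back): [12]


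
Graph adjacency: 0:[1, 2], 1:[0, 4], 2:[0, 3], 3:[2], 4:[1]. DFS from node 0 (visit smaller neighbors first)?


DFS stack-based: start with [0]
Visit order: [0, 1, 4, 2, 3]


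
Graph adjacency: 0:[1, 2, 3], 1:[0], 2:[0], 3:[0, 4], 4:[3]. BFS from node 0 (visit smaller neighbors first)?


BFS queue: start with [0]
Visit order: [0, 1, 2, 3, 4]


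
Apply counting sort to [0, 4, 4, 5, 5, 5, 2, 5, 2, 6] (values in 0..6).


Count array: [1, 0, 2, 0, 2, 4, 1]
Reconstruct: [0, 2, 2, 4, 4, 5, 5, 5, 5, 6]


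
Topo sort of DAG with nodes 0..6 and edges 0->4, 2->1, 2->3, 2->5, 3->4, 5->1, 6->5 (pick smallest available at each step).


Kahn's algorithm, process smallest node first
Order: [0, 2, 3, 4, 6, 5, 1]


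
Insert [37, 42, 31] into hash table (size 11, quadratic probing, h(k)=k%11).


Insertions: 37->slot 4; 42->slot 9; 31->slot 10
Table: [None, None, None, None, 37, None, None, None, None, 42, 31]


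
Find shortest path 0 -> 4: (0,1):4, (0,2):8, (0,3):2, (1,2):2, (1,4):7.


Dijkstra from 0:
Distances: {0: 0, 1: 4, 2: 6, 3: 2, 4: 11}
Shortest distance to 4 = 11, path = [0, 1, 4]


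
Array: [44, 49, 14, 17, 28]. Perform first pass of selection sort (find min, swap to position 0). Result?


After one pass: [14, 49, 44, 17, 28]


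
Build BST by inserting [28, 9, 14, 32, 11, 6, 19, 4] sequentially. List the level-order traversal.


Root = 28; build tree by BST insertion.
Level-Order traversal: [28, 9, 32, 6, 14, 4, 11, 19]


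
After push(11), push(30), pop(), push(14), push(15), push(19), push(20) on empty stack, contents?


push(11) -> [11]
push(30) -> [11, 30]
pop() returns 30 -> [11]
push(14) -> [11, 14]
push(15) -> [11, 14, 15]
push(19) -> [11, 14, 15, 19]
push(20) -> [11, 14, 15, 19, 20]
Final stack (bottom to top): [11, 14, 15, 19, 20]


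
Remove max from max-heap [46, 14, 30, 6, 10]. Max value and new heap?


Max = 46
Replace root with last, heapify down
Resulting heap: [30, 14, 10, 6]


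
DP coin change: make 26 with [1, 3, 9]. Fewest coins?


dp[0]=0; dp[i]=1+min(dp[i-c] for c in coins)
...dp[21]=3, dp[22]=4, dp[23]=5, dp[24]=4, dp[25]=5, dp[26]=6
Minimum coins for 26 = 6


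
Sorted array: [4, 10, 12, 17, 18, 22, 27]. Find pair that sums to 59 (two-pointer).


Two pointers: lo=0, hi=6
No pair sums to 59


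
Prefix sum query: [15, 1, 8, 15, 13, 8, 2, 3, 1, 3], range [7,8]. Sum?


Prefix sums: [0, 15, 16, 24, 39, 52, 60, 62, 65, 66, 69]
Sum[7..8] = prefix[9] - prefix[7] = 66 - 62 = 4


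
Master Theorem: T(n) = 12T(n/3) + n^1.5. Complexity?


a=12, b=3, c=1.5. log_3(12)=2.262 > c=1.5. Case 1: O(n^log_b(a)) = O(n^2.262)
Complexity: O(n^2.262)


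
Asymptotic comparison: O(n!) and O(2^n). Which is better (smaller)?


exponential grows slower than factorial
O(2^n) is asymptotically smaller; O(n!) grows faster


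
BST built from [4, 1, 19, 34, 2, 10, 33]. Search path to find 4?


BST root = 4
Search for 4: compare at each node
Path: [4]


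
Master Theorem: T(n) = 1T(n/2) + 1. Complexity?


a=1, b=2, c=0. log_2(1)=0 = c=0. Case 2: O(n^c log n) = O(log n)
Complexity: O(log n)


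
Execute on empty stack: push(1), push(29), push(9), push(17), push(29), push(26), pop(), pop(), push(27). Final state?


push(1) -> [1]
push(29) -> [1, 29]
push(9) -> [1, 29, 9]
push(17) -> [1, 29, 9, 17]
push(29) -> [1, 29, 9, 17, 29]
push(26) -> [1, 29, 9, 17, 29, 26]
pop() returns 26 -> [1, 29, 9, 17, 29]
pop() returns 29 -> [1, 29, 9, 17]
push(27) -> [1, 29, 9, 17, 27]
Final stack (bottom to top): [1, 29, 9, 17, 27]


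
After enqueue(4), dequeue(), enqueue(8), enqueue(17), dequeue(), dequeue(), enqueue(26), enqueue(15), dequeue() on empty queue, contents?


enqueue(4) -> [4]
dequeue() returns 4 -> []
enqueue(8) -> [8]
enqueue(17) -> [8, 17]
dequeue() returns 8 -> [17]
dequeue() returns 17 -> []
enqueue(26) -> [26]
enqueue(15) -> [26, 15]
dequeue() returns 26 -> [15]
Final queue (front to back): [15]


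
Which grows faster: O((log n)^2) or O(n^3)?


polylogarithmic grows slower than cubic
O((log n)^2) is asymptotically smaller; O(n^3) grows faster


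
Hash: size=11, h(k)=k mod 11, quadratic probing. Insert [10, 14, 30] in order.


Insertions: 10->slot 10; 14->slot 3; 30->slot 8
Table: [None, None, None, 14, None, None, None, None, 30, None, 10]


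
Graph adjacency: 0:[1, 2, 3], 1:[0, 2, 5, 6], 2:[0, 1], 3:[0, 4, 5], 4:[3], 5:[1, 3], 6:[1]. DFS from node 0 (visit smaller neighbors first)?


DFS stack-based: start with [0]
Visit order: [0, 1, 2, 5, 3, 4, 6]


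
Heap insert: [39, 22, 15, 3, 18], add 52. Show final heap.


Append 52: [39, 22, 15, 3, 18, 52]
Bubble up: swap idx 5(52) with idx 2(15); swap idx 2(52) with idx 0(39)
Result: [52, 22, 39, 3, 18, 15]


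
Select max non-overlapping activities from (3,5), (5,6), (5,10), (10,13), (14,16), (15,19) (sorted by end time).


Greedy: pick earliest-ending, then skip overlaps.
Selected (4 activities): [(3, 5), (5, 6), (10, 13), (14, 16)]


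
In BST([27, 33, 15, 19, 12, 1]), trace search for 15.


BST root = 27
Search for 15: compare at each node
Path: [27, 15]


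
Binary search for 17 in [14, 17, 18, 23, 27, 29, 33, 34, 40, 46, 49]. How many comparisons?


Search for 17:
[0,10] mid=5 arr[5]=29
[0,4] mid=2 arr[2]=18
[0,1] mid=0 arr[0]=14
[1,1] mid=1 arr[1]=17
Total: 4 comparisons


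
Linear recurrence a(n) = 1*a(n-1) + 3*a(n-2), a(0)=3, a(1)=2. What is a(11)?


Build bottom-up:
...a(9)=2969, a(10)=6890, a(11)=1*6890+3*2969=15797


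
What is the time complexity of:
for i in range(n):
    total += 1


Per nesting level: O(n) = O(n)
Complexity: O(n)


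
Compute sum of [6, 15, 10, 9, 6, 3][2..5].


Prefix sums: [0, 6, 21, 31, 40, 46, 49]
Sum[2..5] = prefix[6] - prefix[2] = 49 - 21 = 28


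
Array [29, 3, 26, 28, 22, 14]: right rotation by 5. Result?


Right rotate by 5: [3, 26, 28, 22, 14, 29]


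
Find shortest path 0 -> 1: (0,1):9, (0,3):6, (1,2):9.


Dijkstra from 0:
Distances: {0: 0, 1: 9, 2: 18, 3: 6}
Shortest distance to 1 = 9, path = [0, 1]


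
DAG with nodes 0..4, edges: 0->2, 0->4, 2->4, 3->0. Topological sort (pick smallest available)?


Kahn's algorithm, process smallest node first
Order: [1, 3, 0, 2, 4]


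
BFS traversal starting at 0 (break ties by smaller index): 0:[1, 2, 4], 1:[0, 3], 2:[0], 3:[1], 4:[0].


BFS queue: start with [0]
Visit order: [0, 1, 2, 4, 3]


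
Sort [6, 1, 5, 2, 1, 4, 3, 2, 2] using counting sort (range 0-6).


Count array: [0, 2, 3, 1, 1, 1, 1]
Reconstruct: [1, 1, 2, 2, 2, 3, 4, 5, 6]


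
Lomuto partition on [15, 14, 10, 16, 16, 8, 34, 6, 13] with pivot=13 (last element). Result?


Elements <= 13 go left of pivot.
Result: [10, 8, 6, 13, 16, 14, 34, 15, 16], pivot at index 3


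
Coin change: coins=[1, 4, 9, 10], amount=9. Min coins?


dp[0]=0; dp[i]=1+min(dp[i-c] for c in coins)
...dp[4]=1, dp[5]=2, dp[6]=3, dp[7]=4, dp[8]=2, dp[9]=1
Minimum coins for 9 = 1


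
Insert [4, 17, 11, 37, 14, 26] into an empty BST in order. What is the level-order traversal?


Root = 4; build tree by BST insertion.
Level-Order traversal: [4, 17, 11, 37, 14, 26]


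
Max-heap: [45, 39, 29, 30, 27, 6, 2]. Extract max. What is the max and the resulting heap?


Max = 45
Replace root with last, heapify down
Resulting heap: [39, 30, 29, 2, 27, 6]


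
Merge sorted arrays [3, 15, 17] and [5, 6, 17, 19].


Compare heads, take smaller each step.
Merged: [3, 5, 6, 15, 17, 17, 19]


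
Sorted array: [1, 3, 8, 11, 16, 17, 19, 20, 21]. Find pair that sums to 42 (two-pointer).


Two pointers: lo=0, hi=8
No pair sums to 42


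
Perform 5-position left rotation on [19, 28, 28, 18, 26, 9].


Left rotate by 5: [9, 19, 28, 28, 18, 26]


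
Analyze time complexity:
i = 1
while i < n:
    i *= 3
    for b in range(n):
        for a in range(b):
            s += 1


Per nesting level: O(log n) * O(n) * O(n) [triangular over b] = O(n^2 log n)
Complexity: O(n^2 log n)


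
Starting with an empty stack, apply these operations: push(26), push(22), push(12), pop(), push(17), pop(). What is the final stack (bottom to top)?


push(26) -> [26]
push(22) -> [26, 22]
push(12) -> [26, 22, 12]
pop() returns 12 -> [26, 22]
push(17) -> [26, 22, 17]
pop() returns 17 -> [26, 22]
Final stack (bottom to top): [26, 22]


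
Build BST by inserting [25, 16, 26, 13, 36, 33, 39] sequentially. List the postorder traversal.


Root = 25; build tree by BST insertion.
Postorder traversal: [13, 16, 33, 39, 36, 26, 25]


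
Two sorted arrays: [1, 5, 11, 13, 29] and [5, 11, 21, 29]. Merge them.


Compare heads, take smaller each step.
Merged: [1, 5, 5, 11, 11, 13, 21, 29, 29]


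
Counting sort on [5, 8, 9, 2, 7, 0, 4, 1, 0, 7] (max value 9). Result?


Count array: [2, 1, 1, 0, 1, 1, 0, 2, 1, 1]
Reconstruct: [0, 0, 1, 2, 4, 5, 7, 7, 8, 9]


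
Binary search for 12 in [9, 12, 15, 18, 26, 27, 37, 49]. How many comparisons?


Search for 12:
[0,7] mid=3 arr[3]=18
[0,2] mid=1 arr[1]=12
Total: 2 comparisons


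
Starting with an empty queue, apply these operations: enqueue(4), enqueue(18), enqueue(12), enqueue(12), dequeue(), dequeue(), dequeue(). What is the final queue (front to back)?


enqueue(4) -> [4]
enqueue(18) -> [4, 18]
enqueue(12) -> [4, 18, 12]
enqueue(12) -> [4, 18, 12, 12]
dequeue() returns 4 -> [18, 12, 12]
dequeue() returns 18 -> [12, 12]
dequeue() returns 12 -> [12]
Final queue (front to back): [12]


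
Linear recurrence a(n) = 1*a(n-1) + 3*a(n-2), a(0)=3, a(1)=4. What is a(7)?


Build bottom-up:
...a(5)=139, a(6)=331, a(7)=1*331+3*139=748


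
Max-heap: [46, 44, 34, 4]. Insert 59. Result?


Append 59: [46, 44, 34, 4, 59]
Bubble up: swap idx 4(59) with idx 1(44); swap idx 1(59) with idx 0(46)
Result: [59, 46, 34, 4, 44]


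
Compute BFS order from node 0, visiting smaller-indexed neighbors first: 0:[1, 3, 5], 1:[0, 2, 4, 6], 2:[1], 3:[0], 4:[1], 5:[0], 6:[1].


BFS queue: start with [0]
Visit order: [0, 1, 3, 5, 2, 4, 6]


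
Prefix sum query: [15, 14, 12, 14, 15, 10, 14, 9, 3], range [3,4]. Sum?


Prefix sums: [0, 15, 29, 41, 55, 70, 80, 94, 103, 106]
Sum[3..4] = prefix[5] - prefix[3] = 70 - 41 = 29


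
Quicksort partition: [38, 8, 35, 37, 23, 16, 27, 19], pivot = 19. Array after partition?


Elements <= 19 go left of pivot.
Result: [8, 16, 19, 37, 23, 38, 27, 35], pivot at index 2


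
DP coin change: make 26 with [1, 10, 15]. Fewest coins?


dp[0]=0; dp[i]=1+min(dp[i-c] for c in coins)
...dp[21]=3, dp[22]=4, dp[23]=5, dp[24]=6, dp[25]=2, dp[26]=3
Minimum coins for 26 = 3


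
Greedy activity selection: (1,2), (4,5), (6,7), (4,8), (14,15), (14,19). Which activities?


Greedy: pick earliest-ending, then skip overlaps.
Selected (4 activities): [(1, 2), (4, 5), (6, 7), (14, 15)]


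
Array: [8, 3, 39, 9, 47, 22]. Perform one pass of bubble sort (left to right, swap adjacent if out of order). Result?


After one pass: [3, 8, 9, 39, 22, 47]


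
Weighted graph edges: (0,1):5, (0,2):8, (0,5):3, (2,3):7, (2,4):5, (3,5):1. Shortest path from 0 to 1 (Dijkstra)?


Dijkstra from 0:
Distances: {0: 0, 1: 5, 2: 8, 3: 4, 4: 13, 5: 3}
Shortest distance to 1 = 5, path = [0, 1]


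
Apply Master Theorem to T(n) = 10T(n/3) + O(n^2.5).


a=10, b=3, c=2.5. log_3(10)=2.096 < c=2.5. Case 3: O(n^c) = O(n^2.500)
Complexity: O(n^2.500)


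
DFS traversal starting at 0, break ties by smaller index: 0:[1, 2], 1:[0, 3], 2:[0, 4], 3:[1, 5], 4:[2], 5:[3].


DFS stack-based: start with [0]
Visit order: [0, 1, 3, 5, 2, 4]


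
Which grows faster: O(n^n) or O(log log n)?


double-logarithmic grows slower than n^n
O(log log n) is asymptotically smaller; O(n^n) grows faster


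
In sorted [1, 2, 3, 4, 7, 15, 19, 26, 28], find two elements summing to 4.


Two pointers: lo=0, hi=8
Found pair: (1, 3) summing to 4


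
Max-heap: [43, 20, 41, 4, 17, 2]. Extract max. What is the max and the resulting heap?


Max = 43
Replace root with last, heapify down
Resulting heap: [41, 20, 2, 4, 17]


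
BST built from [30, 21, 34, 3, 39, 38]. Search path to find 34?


BST root = 30
Search for 34: compare at each node
Path: [30, 34]


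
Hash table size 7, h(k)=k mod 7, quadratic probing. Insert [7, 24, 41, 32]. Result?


Insertions: 7->slot 0; 24->slot 3; 41->slot 6; 32->slot 4
Table: [7, None, None, 24, 32, None, 41]


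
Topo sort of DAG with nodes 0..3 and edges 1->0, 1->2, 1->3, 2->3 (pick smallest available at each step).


Kahn's algorithm, process smallest node first
Order: [1, 0, 2, 3]


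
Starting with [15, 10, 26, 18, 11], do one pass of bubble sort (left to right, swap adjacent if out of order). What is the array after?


After one pass: [10, 15, 18, 11, 26]


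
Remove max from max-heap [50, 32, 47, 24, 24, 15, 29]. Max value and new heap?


Max = 50
Replace root with last, heapify down
Resulting heap: [47, 32, 29, 24, 24, 15]


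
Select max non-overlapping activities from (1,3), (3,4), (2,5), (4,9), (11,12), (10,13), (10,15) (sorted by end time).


Greedy: pick earliest-ending, then skip overlaps.
Selected (4 activities): [(1, 3), (3, 4), (4, 9), (11, 12)]


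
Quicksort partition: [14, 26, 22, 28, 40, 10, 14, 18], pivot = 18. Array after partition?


Elements <= 18 go left of pivot.
Result: [14, 10, 14, 18, 40, 26, 22, 28], pivot at index 3


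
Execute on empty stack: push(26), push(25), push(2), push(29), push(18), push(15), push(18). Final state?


push(26) -> [26]
push(25) -> [26, 25]
push(2) -> [26, 25, 2]
push(29) -> [26, 25, 2, 29]
push(18) -> [26, 25, 2, 29, 18]
push(15) -> [26, 25, 2, 29, 18, 15]
push(18) -> [26, 25, 2, 29, 18, 15, 18]
Final stack (bottom to top): [26, 25, 2, 29, 18, 15, 18]


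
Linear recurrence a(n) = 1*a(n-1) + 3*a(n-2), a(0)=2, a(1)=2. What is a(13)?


Build bottom-up:
...a(11)=12320, a(12)=28418, a(13)=1*28418+3*12320=65378


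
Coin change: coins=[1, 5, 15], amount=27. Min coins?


dp[0]=0; dp[i]=1+min(dp[i-c] for c in coins)
...dp[22]=4, dp[23]=5, dp[24]=6, dp[25]=3, dp[26]=4, dp[27]=5
Minimum coins for 27 = 5


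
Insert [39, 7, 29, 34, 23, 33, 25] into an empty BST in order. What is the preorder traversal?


Root = 39; build tree by BST insertion.
Preorder traversal: [39, 7, 29, 23, 25, 34, 33]


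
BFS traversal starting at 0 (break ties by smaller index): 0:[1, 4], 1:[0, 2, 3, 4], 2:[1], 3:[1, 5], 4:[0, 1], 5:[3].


BFS queue: start with [0]
Visit order: [0, 1, 4, 2, 3, 5]


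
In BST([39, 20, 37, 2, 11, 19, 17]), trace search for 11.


BST root = 39
Search for 11: compare at each node
Path: [39, 20, 2, 11]


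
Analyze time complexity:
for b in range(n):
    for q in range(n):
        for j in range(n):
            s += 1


Per nesting level: O(n) * O(n) * O(n) = O(n^3)
Complexity: O(n^3)


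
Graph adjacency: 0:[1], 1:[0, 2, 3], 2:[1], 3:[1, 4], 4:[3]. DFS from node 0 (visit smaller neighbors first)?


DFS stack-based: start with [0]
Visit order: [0, 1, 2, 3, 4]


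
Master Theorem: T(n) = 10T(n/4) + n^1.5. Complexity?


a=10, b=4, c=1.5. log_4(10)=1.661 > c=1.5. Case 1: O(n^log_b(a)) = O(n^1.661)
Complexity: O(n^1.661)


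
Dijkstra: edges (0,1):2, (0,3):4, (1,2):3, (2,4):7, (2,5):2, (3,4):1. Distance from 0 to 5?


Dijkstra from 0:
Distances: {0: 0, 1: 2, 2: 5, 3: 4, 4: 5, 5: 7}
Shortest distance to 5 = 7, path = [0, 1, 2, 5]


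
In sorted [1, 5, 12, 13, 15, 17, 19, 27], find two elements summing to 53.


Two pointers: lo=0, hi=7
No pair sums to 53


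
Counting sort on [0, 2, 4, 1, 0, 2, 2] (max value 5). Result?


Count array: [2, 1, 3, 0, 1, 0]
Reconstruct: [0, 0, 1, 2, 2, 2, 4]


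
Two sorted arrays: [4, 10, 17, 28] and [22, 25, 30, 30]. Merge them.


Compare heads, take smaller each step.
Merged: [4, 10, 17, 22, 25, 28, 30, 30]


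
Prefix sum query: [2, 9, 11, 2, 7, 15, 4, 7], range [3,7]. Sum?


Prefix sums: [0, 2, 11, 22, 24, 31, 46, 50, 57]
Sum[3..7] = prefix[8] - prefix[3] = 57 - 22 = 35


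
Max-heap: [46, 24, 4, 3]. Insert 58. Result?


Append 58: [46, 24, 4, 3, 58]
Bubble up: swap idx 4(58) with idx 1(24); swap idx 1(58) with idx 0(46)
Result: [58, 46, 4, 3, 24]


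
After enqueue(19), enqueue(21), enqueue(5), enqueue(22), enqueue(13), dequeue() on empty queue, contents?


enqueue(19) -> [19]
enqueue(21) -> [19, 21]
enqueue(5) -> [19, 21, 5]
enqueue(22) -> [19, 21, 5, 22]
enqueue(13) -> [19, 21, 5, 22, 13]
dequeue() returns 19 -> [21, 5, 22, 13]
Final queue (front to back): [21, 5, 22, 13]


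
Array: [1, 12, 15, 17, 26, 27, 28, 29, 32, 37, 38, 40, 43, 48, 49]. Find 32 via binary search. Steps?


Search for 32:
[0,14] mid=7 arr[7]=29
[8,14] mid=11 arr[11]=40
[8,10] mid=9 arr[9]=37
[8,8] mid=8 arr[8]=32
Total: 4 comparisons


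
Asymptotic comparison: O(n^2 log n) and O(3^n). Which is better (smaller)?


n^2 log n grows slower than exponential (base 3)
O(n^2 log n) is asymptotically smaller; O(3^n) grows faster


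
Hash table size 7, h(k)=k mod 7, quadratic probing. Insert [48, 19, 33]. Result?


Insertions: 48->slot 6; 19->slot 5; 33->slot 2
Table: [None, None, 33, None, None, 19, 48]


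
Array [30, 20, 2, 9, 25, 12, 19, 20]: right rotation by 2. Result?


Right rotate by 2: [19, 20, 30, 20, 2, 9, 25, 12]


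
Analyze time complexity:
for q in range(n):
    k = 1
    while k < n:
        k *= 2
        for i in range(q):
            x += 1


Per nesting level: O(n) * O(log n) * O(n) [triangular over q] = O(n^2 log n)
Complexity: O(n^2 log n)


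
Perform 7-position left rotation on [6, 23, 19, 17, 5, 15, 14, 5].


Left rotate by 7: [5, 6, 23, 19, 17, 5, 15, 14]


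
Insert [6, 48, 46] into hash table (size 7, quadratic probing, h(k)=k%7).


Insertions: 6->slot 6; 48->slot 0; 46->slot 4
Table: [48, None, None, None, 46, None, 6]


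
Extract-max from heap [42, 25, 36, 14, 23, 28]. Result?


Max = 42
Replace root with last, heapify down
Resulting heap: [36, 25, 28, 14, 23]


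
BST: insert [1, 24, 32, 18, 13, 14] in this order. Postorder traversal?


Root = 1; build tree by BST insertion.
Postorder traversal: [14, 13, 18, 32, 24, 1]


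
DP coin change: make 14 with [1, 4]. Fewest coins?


dp[0]=0; dp[i]=1+min(dp[i-c] for c in coins)
...dp[9]=3, dp[10]=4, dp[11]=5, dp[12]=3, dp[13]=4, dp[14]=5
Minimum coins for 14 = 5


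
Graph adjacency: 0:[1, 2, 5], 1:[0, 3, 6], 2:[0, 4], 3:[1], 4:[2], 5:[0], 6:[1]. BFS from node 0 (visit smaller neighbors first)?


BFS queue: start with [0]
Visit order: [0, 1, 2, 5, 3, 6, 4]


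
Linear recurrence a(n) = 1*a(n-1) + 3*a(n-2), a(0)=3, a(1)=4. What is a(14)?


Build bottom-up:
...a(12)=48787, a(13)=112276, a(14)=1*112276+3*48787=258637


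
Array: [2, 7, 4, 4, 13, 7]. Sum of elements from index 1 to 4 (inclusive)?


Prefix sums: [0, 2, 9, 13, 17, 30, 37]
Sum[1..4] = prefix[5] - prefix[1] = 30 - 2 = 28


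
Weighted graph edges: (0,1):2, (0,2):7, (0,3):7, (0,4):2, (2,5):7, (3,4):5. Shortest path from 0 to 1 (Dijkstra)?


Dijkstra from 0:
Distances: {0: 0, 1: 2, 2: 7, 3: 7, 4: 2, 5: 14}
Shortest distance to 1 = 2, path = [0, 1]


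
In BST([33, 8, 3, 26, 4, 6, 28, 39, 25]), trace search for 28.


BST root = 33
Search for 28: compare at each node
Path: [33, 8, 26, 28]


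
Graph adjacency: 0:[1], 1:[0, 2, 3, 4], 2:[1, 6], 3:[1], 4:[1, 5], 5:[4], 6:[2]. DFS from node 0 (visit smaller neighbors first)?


DFS stack-based: start with [0]
Visit order: [0, 1, 2, 6, 3, 4, 5]


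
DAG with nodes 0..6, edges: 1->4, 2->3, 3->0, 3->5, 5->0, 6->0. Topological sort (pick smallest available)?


Kahn's algorithm, process smallest node first
Order: [1, 2, 3, 4, 5, 6, 0]


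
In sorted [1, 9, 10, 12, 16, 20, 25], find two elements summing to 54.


Two pointers: lo=0, hi=6
No pair sums to 54


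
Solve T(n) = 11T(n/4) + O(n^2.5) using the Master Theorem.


a=11, b=4, c=2.5. log_4(11)=1.730 < c=2.5. Case 3: O(n^c) = O(n^2.500)
Complexity: O(n^2.500)


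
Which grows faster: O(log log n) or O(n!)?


double-logarithmic grows slower than factorial
O(log log n) is asymptotically smaller; O(n!) grows faster


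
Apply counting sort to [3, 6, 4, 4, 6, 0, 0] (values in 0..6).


Count array: [2, 0, 0, 1, 2, 0, 2]
Reconstruct: [0, 0, 3, 4, 4, 6, 6]


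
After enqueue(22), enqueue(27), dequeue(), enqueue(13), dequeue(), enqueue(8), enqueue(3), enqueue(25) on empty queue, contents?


enqueue(22) -> [22]
enqueue(27) -> [22, 27]
dequeue() returns 22 -> [27]
enqueue(13) -> [27, 13]
dequeue() returns 27 -> [13]
enqueue(8) -> [13, 8]
enqueue(3) -> [13, 8, 3]
enqueue(25) -> [13, 8, 3, 25]
Final queue (front to back): [13, 8, 3, 25]


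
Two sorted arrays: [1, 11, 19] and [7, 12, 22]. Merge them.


Compare heads, take smaller each step.
Merged: [1, 7, 11, 12, 19, 22]


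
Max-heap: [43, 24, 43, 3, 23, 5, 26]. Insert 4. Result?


Append 4: [43, 24, 43, 3, 23, 5, 26, 4]
Bubble up: swap idx 7(4) with idx 3(3)
Result: [43, 24, 43, 4, 23, 5, 26, 3]


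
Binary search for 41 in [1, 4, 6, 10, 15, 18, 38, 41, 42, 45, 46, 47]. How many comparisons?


Search for 41:
[0,11] mid=5 arr[5]=18
[6,11] mid=8 arr[8]=42
[6,7] mid=6 arr[6]=38
[7,7] mid=7 arr[7]=41
Total: 4 comparisons


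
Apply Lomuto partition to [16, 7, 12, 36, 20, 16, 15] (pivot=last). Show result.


Elements <= 15 go left of pivot.
Result: [7, 12, 15, 36, 20, 16, 16], pivot at index 2


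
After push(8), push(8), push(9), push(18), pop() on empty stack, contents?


push(8) -> [8]
push(8) -> [8, 8]
push(9) -> [8, 8, 9]
push(18) -> [8, 8, 9, 18]
pop() returns 18 -> [8, 8, 9]
Final stack (bottom to top): [8, 8, 9]


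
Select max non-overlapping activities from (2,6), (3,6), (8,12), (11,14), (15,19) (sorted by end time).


Greedy: pick earliest-ending, then skip overlaps.
Selected (3 activities): [(2, 6), (8, 12), (15, 19)]


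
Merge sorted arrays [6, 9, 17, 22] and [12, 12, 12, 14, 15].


Compare heads, take smaller each step.
Merged: [6, 9, 12, 12, 12, 14, 15, 17, 22]


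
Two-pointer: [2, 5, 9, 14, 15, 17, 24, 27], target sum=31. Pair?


Two pointers: lo=0, hi=7
Found pair: (14, 17) summing to 31


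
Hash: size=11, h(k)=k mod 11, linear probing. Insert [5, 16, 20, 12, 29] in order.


Insertions: 5->slot 5; 16->slot 6; 20->slot 9; 12->slot 1; 29->slot 7
Table: [None, 12, None, None, None, 5, 16, 29, None, 20, None]


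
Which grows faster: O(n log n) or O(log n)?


logarithmic grows slower than linearithmic
O(log n) is asymptotically smaller; O(n log n) grows faster


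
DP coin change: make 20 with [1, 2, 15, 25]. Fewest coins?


dp[0]=0; dp[i]=1+min(dp[i-c] for c in coins)
...dp[15]=1, dp[16]=2, dp[17]=2, dp[18]=3, dp[19]=3, dp[20]=4
Minimum coins for 20 = 4


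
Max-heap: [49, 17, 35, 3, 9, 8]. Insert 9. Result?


Append 9: [49, 17, 35, 3, 9, 8, 9]
Bubble up: no swaps needed
Result: [49, 17, 35, 3, 9, 8, 9]


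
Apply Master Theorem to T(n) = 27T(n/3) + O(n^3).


a=27, b=3, c=3. log_3(27)=3 = c=3. Case 2: O(n^c log n) = O(n^3 log n)
Complexity: O(n^3 log n)


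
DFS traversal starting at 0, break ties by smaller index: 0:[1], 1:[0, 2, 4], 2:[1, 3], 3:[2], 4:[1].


DFS stack-based: start with [0]
Visit order: [0, 1, 2, 3, 4]


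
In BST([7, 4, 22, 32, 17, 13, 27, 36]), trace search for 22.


BST root = 7
Search for 22: compare at each node
Path: [7, 22]


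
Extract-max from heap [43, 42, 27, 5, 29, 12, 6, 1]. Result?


Max = 43
Replace root with last, heapify down
Resulting heap: [42, 29, 27, 5, 1, 12, 6]


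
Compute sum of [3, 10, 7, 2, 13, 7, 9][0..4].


Prefix sums: [0, 3, 13, 20, 22, 35, 42, 51]
Sum[0..4] = prefix[5] - prefix[0] = 35 - 0 = 35


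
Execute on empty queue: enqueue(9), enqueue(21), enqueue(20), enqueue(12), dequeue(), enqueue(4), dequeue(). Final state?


enqueue(9) -> [9]
enqueue(21) -> [9, 21]
enqueue(20) -> [9, 21, 20]
enqueue(12) -> [9, 21, 20, 12]
dequeue() returns 9 -> [21, 20, 12]
enqueue(4) -> [21, 20, 12, 4]
dequeue() returns 21 -> [20, 12, 4]
Final queue (front to back): [20, 12, 4]
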